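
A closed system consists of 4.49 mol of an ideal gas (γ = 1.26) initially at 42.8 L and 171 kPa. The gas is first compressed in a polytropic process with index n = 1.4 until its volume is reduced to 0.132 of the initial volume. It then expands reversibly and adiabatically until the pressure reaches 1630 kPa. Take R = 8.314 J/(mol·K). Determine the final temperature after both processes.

391 K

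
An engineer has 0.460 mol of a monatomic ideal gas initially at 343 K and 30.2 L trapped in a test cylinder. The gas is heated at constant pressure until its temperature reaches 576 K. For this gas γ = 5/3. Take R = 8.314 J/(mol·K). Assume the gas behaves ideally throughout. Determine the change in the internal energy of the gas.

1340 J

P₁ = nRT₁/V₁ = 0.460×8.314×343/30.2 = 43.4 kPa.
Isobaric: P stays 43.4 kPa; V/T = const ⇒ T₂ = 576 K, V₂ = 50.7 L.
For an ideal gas ΔU = nCvΔT with Cv = (3/2)R = 12.5 J/(mol·K).
ΔU = 0.460×12.5×(576−343) = 1340 J.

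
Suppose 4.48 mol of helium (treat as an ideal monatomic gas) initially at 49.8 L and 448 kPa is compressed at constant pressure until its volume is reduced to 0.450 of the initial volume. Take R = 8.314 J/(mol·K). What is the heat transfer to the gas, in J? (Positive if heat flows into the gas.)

T₁ = P₁V₁/(nR) = 448×49.8/(4.48×8.314) = 599 K.
Isobaric: P stays 448 kPa; V/T = const ⇒ T₂ = 270 K, V₂ = 22.4 L.
W = PΔV = 448×(22.4−49.8) kPa·L = -12300 J.
ΔU = nCvΔT = 4.48×12.5×(270−599) = -18400 J.
Q = ΔU + W = nCpΔT = -30700 J.

-30700 J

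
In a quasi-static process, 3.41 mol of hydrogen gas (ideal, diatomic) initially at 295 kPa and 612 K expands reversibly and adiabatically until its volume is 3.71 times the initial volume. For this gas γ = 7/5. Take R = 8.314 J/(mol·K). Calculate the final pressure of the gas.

47.1 kPa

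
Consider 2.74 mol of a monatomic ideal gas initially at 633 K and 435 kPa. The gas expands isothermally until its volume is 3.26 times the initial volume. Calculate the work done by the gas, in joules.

V₁ = nRT₁/P₁ = 2.74×8.314×633/435 = 33.1 L.
Isothermal: T stays 633 K; PV = const ⇒ V₂ = 108 L, P₂ = 133 kPa.
W = nRT ln(V₂/V₁) = 2.74×8.314×633×ln(3.26) = 17000 J.

17000 J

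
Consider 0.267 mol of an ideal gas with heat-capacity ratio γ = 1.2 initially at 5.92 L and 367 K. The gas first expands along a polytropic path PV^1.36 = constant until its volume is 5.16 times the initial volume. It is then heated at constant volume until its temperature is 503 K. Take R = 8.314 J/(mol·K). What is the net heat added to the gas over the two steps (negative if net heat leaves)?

P₁ = nRT₁/V₁ = 0.267×8.314×367/5.92 = 138 kPa.
Step 1 — Polytropic n=1.36: T₂ = T₁(V₁/V₂)^(n−1) = 367×(0.194)^0.36 = 203 K; P₂ = P₁(V₁/V₂)^n = 14.8 kPa.
W = (P₁V₁−P₂V₂)/(n−1) = (138×5.92−14.8×30.5)/0.36 = 1010 J.
ΔU = nCvΔT = 0.267×41.6×(203−367) = -1820 J.
Q = ΔU + W = -808 J.
State after step 1: P = 14.8 kPa, V = 30.5 L, T = 203 K.
Step 2 — Isochoric: V stays 30.5 L; P/T = const ⇒ T₂ = 503 K, P₂ = 36.6 kPa.
W = 0 (no volume change).
ΔU = nCvΔT = 0.267×41.6×(503−203) = 3330 J.
Q = ΔU = 3330 J.
Net over both steps: W = 1010 J, Q = 2520 J, ΔU = 1510 J.

2520 J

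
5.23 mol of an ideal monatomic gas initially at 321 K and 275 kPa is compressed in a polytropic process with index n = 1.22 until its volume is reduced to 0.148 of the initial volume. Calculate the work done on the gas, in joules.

33100 J

V₁ = nRT₁/P₁ = 5.23×8.314×321/275 = 50.8 L.
Polytropic n=1.22: T₂ = T₁(V₁/V₂)^(n−1) = 321×(6.76)^0.22 = 489 K; P₂ = P₁(V₁/V₂)^n = 2830 kPa.
W = (P₁V₁−P₂V₂)/(n−1) = (275×50.8−2830×7.51)/0.22 = -33100 J.
Work done on the gas = −W_by = 33100 J.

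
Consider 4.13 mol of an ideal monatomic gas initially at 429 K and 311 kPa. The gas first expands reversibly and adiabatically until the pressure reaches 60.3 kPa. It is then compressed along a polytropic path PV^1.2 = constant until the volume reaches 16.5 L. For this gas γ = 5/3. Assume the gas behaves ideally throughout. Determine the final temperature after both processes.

V₁ = nRT₁/P₁ = 4.13×8.314×429/311 = 47.4 L.
Step 1 — Adiabatic: T₂/T₁ = (P₂/P₁)^((γ−1)/γ) ⇒ T₂ = 429×(0.194)^0.400 = 223 K; V₂ = 127 L.
ΔU = nCvΔT = 4.13×12.5×(223−429) = -10600 J.
Q = 0 for an adiabatic process, so W = −ΔU = 10600 J.
State after step 1: P = 60.3 kPa, V = 127 L, T = 223 K.
Step 2 — Polytropic n=1.2: T₂ = T₁(V₁/V₂)^(n−1) = 223×(7.68)^0.20 = 335 K; P₂ = P₁(V₁/V₂)^n = 696 kPa.
W = (P₁V₁−P₂V₂)/(n−1) = (60.3×127−696×16.5)/0.20 = -19200 J.
ΔU = nCvΔT = 4.13×12.5×(335−223) = 5770 J.
Q = ΔU + W = -13500 J.
Net over both steps: W = -8610 J, Q = -13500 J, ΔU = -4860 J.

335 K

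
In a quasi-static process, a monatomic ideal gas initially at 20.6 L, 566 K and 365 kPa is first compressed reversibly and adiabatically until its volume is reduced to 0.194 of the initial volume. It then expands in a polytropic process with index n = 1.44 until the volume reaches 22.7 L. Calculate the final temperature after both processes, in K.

786 K

n = P₁V₁/(RT₁) = 365×20.6/(8.314×566) = 1.60 mol.
Step 1 — Adiabatic: TV^(γ−1) = const ⇒ T₂ = 566×(5.15)^0.667 = 1690 K; PV^γ = const ⇒ P₂ = 5610 kPa.
ΔU = nCvΔT = 1.60×12.5×(1690−566) = 22400 J.
Q = 0 for an adiabatic process, so W = −ΔU = -22400 J.
State after step 1: P = 5610 kPa, V = 4.00 L, T = 1690 K.
Step 2 — Polytropic n=1.44: T₂ = T₁(V₁/V₂)^(n−1) = 1690×(0.176)^0.44 = 786 K; P₂ = P₁(V₁/V₂)^n = 460 kPa.
W = (P₁V₁−P₂V₂)/(n−1) = (5610×4.00−460×22.7)/0.44 = 27200 J.
ΔU = nCvΔT = 1.60×12.5×(786−1690) = -18000 J.
Q = ΔU + W = 9260 J.
Net over both steps: W = 4870 J, Q = 9260 J, ΔU = 4390 J.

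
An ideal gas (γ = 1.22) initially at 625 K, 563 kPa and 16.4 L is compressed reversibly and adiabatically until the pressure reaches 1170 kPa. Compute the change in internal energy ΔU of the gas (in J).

5920 J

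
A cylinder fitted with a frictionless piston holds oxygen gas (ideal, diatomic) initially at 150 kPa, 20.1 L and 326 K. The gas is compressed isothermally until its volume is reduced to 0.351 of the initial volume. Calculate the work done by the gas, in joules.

-3160 J

n = P₁V₁/(RT₁) = 150×20.1/(8.314×326) = 1.11 mol.
Isothermal: T stays 326 K; PV = const ⇒ V₂ = 7.06 L, P₂ = 427 kPa.
W = nRT ln(V₂/V₁) = 1.11×8.314×326×ln(0.351) = -3160 J.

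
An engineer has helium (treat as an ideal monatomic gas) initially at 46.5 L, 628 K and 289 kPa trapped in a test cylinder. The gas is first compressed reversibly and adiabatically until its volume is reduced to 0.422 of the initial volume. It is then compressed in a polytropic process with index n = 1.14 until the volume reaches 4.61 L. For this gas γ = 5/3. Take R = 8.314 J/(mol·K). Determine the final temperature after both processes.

n = P₁V₁/(RT₁) = 289×46.5/(8.314×628) = 2.57 mol.
Step 1 — Adiabatic: TV^(γ−1) = const ⇒ T₂ = 628×(2.37)^0.667 = 1120 K; PV^γ = const ⇒ P₂ = 1220 kPa.
ΔU = nCvΔT = 2.57×12.5×(1120−628) = 15700 J.
Q = 0 for an adiabatic process, so W = −ΔU = -15700 J.
State after step 1: P = 1220 kPa, V = 19.6 L, T = 1120 K.
Step 2 — Polytropic n=1.14: T₂ = T₁(V₁/V₂)^(n−1) = 1120×(4.26)^0.14 = 1370 K; P₂ = P₁(V₁/V₂)^n = 6350 kPa.
W = (P₁V₁−P₂V₂)/(n−1) = (1220×19.6−6350×4.61)/0.14 = -38400 J.
ΔU = nCvΔT = 2.57×12.5×(1370−1120) = 8050 J.
Q = ΔU + W = -30300 J.
Net over both steps: W = -54000 J, Q = -30300 J, ΔU = 23700 J.

1370 K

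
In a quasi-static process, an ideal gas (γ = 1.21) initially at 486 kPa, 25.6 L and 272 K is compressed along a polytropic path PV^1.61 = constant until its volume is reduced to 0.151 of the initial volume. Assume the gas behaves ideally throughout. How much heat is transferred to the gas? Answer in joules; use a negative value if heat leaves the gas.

84200 J

n = P₁V₁/(RT₁) = 486×25.6/(8.314×272) = 5.50 mol.
Polytropic n=1.61: T₂ = T₁(V₁/V₂)^(n−1) = 272×(6.62)^0.61 = 862 K; P₂ = P₁(V₁/V₂)^n = 10200 kPa.
W = (P₁V₁−P₂V₂)/(n−1) = (486×25.6−10200×3.87)/0.61 = -44200 J.
ΔU = nCvΔT = 5.50×39.6×(862−272) = 128000 J.
Q = ΔU + W = 84200 J.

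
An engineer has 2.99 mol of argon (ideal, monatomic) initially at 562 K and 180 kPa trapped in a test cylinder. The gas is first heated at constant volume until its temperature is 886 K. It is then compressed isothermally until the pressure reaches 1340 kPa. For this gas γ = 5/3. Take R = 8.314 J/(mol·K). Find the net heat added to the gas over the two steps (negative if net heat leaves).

V₁ = nRT₁/P₁ = 2.99×8.314×562/180 = 77.6 L.
Step 1 — Isochoric: V stays 77.6 L; P/T = const ⇒ T₂ = 886 K, P₂ = 284 kPa.
W = 0 (no volume change).
ΔU = nCvΔT = 2.99×12.5×(886−562) = 12100 J.
Q = ΔU = 12100 J.
State after step 1: P = 284 kPa, V = 77.6 L, T = 886 K.
Step 2 — Isothermal: T stays 886 K; PV = const ⇒ V₂ = 16.4 L, P₂ = 1340 kPa.
ΔU = 0 (ideal gas, T constant).
W = nRT ln(V₂/V₁) = 2.99×8.314×886×ln(0.212) = -34200 J.
Q = ΔU + W = -34200 J.
Net over both steps: W = -34200 J, Q = -22100 J, ΔU = 12100 J.

-22100 J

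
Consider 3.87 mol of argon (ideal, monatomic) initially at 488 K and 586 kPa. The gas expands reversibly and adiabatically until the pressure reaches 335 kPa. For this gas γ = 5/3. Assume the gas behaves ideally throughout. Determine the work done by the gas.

V₁ = nRT₁/P₁ = 3.87×8.314×488/586 = 26.8 L.
Adiabatic: T₂/T₁ = (P₂/P₁)^((γ−1)/γ) ⇒ T₂ = 488×(0.572)^0.400 = 390 K; V₂ = 37.5 L.
ΔU = nCvΔT = 3.87×12.5×(390−488) = -4720 J.
Q = 0 for an adiabatic process, so W = −ΔU = 4720 J.

4720 J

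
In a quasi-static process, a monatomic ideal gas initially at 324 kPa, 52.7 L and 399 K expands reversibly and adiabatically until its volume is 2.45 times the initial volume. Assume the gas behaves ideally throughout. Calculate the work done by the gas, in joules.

11500 J

n = P₁V₁/(RT₁) = 324×52.7/(8.314×399) = 5.15 mol.
Adiabatic: TV^(γ−1) = const ⇒ T₂ = 399×(0.408)^0.667 = 220 K; PV^γ = const ⇒ P₂ = 72.8 kPa.
ΔU = nCvΔT = 5.15×12.5×(220−399) = -11500 J.
Q = 0 for an adiabatic process, so W = −ΔU = 11500 J.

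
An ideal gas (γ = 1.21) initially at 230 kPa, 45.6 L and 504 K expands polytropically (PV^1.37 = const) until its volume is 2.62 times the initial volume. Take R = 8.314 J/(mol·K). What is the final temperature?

353 K

Polytropic n=1.37: T₂ = T₁(V₁/V₂)^(n−1) = 504×(0.382)^0.37 = 353 K; P₂ = P₁(V₁/V₂)^n = 61.5 kPa.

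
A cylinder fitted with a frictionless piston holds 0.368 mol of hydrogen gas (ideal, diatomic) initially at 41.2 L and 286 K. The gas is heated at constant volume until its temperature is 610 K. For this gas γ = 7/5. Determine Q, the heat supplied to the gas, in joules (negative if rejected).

P₁ = nRT₁/V₁ = 0.368×8.314×286/41.2 = 21.2 kPa.
Isochoric: V stays 41.2 L; P/T = const ⇒ T₂ = 610 K, P₂ = 45.3 kPa.
W = 0 (no volume change).
ΔU = nCvΔT = 0.368×20.8×(610−286) = 2480 J.
Q = ΔU = 2480 J.

2480 J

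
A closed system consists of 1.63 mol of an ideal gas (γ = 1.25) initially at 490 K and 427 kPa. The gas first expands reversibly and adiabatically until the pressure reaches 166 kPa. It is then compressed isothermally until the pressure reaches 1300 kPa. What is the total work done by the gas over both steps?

-6740 J

V₁ = nRT₁/P₁ = 1.63×8.314×490/427 = 15.6 L.
Step 1 — Adiabatic: T₂/T₁ = (P₂/P₁)^((γ−1)/γ) ⇒ T₂ = 490×(0.389)^0.200 = 406 K; V₂ = 33.1 L.
ΔU = nCvΔT = 1.63×33.3×(406−490) = -4570 J.
Q = 0 for an adiabatic process, so W = −ΔU = 4570 J.
State after step 1: P = 166 kPa, V = 33.1 L, T = 406 K.
Step 2 — Isothermal: T stays 406 K; PV = const ⇒ V₂ = 4.23 L, P₂ = 1300 kPa.
ΔU = 0 (ideal gas, T constant).
W = nRT ln(V₂/V₁) = 1.63×8.314×406×ln(0.128) = -11300 J.
Q = ΔU + W = -11300 J.
Net over both steps: W = -6740 J, Q = -11300 J, ΔU = -4570 J.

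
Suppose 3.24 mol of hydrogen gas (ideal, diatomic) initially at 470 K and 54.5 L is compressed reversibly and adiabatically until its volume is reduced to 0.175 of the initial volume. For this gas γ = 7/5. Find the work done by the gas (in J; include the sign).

-31900 J

P₁ = nRT₁/V₁ = 3.24×8.314×470/54.5 = 232 kPa.
Adiabatic: TV^(γ−1) = const ⇒ T₂ = 470×(5.71)^0.400 = 944 K; PV^γ = const ⇒ P₂ = 2670 kPa.
ΔU = nCvΔT = 3.24×20.8×(944−470) = 31900 J.
Q = 0 for an adiabatic process, so W = −ΔU = -31900 J.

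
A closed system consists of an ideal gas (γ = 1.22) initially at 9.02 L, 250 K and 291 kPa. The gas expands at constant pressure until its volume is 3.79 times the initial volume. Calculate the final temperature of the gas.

Isobaric: P stays 291 kPa; V/T = const ⇒ T₂ = 948 K, V₂ = 34.2 L.

948 K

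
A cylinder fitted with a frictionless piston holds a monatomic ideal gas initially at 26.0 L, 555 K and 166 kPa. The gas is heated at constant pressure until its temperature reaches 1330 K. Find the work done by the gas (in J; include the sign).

6030 J

n = P₁V₁/(RT₁) = 166×26.0/(8.314×555) = 0.935 mol.
Isobaric: P stays 166 kPa; V/T = const ⇒ T₂ = 1330 K, V₂ = 62.3 L.
W = PΔV = 166×(62.3−26.0) kPa·L = 6030 J.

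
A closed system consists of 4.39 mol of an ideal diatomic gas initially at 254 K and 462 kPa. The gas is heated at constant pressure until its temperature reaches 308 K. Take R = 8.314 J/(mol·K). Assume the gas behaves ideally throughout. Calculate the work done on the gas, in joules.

V₁ = nRT₁/P₁ = 4.39×8.314×254/462 = 20.1 L.
Isobaric: P stays 462 kPa; V/T = const ⇒ T₂ = 308 K, V₂ = 24.3 L.
W = PΔV = 462×(24.3−20.1) kPa·L = 1970 J.
Work done on the gas = −W_by = -1970 J.

-1970 J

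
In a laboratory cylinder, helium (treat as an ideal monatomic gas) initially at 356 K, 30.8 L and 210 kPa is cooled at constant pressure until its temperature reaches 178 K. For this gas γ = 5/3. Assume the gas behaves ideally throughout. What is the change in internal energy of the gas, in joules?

n = P₁V₁/(RT₁) = 210×30.8/(8.314×356) = 2.19 mol.
Isobaric: P stays 210 kPa; V/T = const ⇒ T₂ = 178 K, V₂ = 15.4 L.
For an ideal gas ΔU = nCvΔT with Cv = (3/2)R = 12.5 J/(mol·K).
ΔU = 2.19×12.5×(178−356) = -4850 J.

-4850 J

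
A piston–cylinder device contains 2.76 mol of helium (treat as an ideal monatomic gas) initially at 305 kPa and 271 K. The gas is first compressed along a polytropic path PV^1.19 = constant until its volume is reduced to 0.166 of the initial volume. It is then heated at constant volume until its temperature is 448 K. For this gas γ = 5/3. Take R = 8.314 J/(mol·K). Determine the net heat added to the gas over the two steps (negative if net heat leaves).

V₁ = nRT₁/P₁ = 2.76×8.314×271/305 = 20.4 L.
Step 1 — Polytropic n=1.19: T₂ = T₁(V₁/V₂)^(n−1) = 271×(6.02)^0.19 = 381 K; P₂ = P₁(V₁/V₂)^n = 2580 kPa.
W = (P₁V₁−P₂V₂)/(n−1) = (305×20.4−2580×3.38)/0.19 = -13300 J.
ΔU = nCvΔT = 2.76×12.5×(381−271) = 3790 J.
Q = ΔU + W = -9520 J.
State after step 1: P = 2580 kPa, V = 3.38 L, T = 381 K.
Step 2 — Isochoric: V stays 3.38 L; P/T = const ⇒ T₂ = 448 K, P₂ = 3040 kPa.
W = 0 (no volume change).
ΔU = nCvΔT = 2.76×12.5×(448−381) = 2300 J.
Q = ΔU = 2300 J.
Net over both steps: W = -13300 J, Q = -7220 J, ΔU = 6090 J.

-7220 J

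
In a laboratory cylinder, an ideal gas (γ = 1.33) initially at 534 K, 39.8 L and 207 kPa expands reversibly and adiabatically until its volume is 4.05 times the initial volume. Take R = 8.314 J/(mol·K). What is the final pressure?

Adiabatic: TV^(γ−1) = const ⇒ T₂ = 534×(0.247)^0.330 = 337 K; PV^γ = const ⇒ P₂ = 32.2 kPa.

32.2 kPa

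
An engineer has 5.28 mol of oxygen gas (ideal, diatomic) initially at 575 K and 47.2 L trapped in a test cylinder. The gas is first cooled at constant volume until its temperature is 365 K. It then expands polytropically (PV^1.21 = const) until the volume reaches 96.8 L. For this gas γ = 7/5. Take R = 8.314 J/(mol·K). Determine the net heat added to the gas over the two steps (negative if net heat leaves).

-18000 J

P₁ = nRT₁/V₁ = 5.28×8.314×575/47.2 = 535 kPa.
Step 1 — Isochoric: V stays 47.2 L; P/T = const ⇒ T₂ = 365 K, P₂ = 339 kPa.
W = 0 (no volume change).
ΔU = nCvΔT = 5.28×20.8×(365−575) = -23000 J.
Q = ΔU = -23000 J.
State after step 1: P = 339 kPa, V = 47.2 L, T = 365 K.
Step 2 — Polytropic n=1.21: T₂ = T₁(V₁/V₂)^(n−1) = 365×(0.488)^0.21 = 314 K; P₂ = P₁(V₁/V₂)^n = 142 kPa.
W = (P₁V₁−P₂V₂)/(n−1) = (339×47.2−142×96.8)/0.21 = 10700 J.
ΔU = nCvΔT = 5.28×20.8×(314−365) = -5610 J.
Q = ΔU + W = 5070 J.
Net over both steps: W = 10700 J, Q = -18000 J, ΔU = -28700 J.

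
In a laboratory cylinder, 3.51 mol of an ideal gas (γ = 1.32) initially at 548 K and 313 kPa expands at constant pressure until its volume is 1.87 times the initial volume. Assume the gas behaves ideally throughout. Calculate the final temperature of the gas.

1020 K

V₁ = nRT₁/P₁ = 3.51×8.314×548/313 = 51.1 L.
Isobaric: P stays 313 kPa; V/T = const ⇒ T₂ = 1020 K, V₂ = 95.5 L.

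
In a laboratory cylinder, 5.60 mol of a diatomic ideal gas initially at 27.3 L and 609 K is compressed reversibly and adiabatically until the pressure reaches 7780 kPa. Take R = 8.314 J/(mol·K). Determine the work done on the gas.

55100 J

P₁ = nRT₁/V₁ = 5.60×8.314×609/27.3 = 1040 kPa.
Adiabatic: T₂/T₁ = (P₂/P₁)^((γ−1)/γ) ⇒ T₂ = 609×(7.49)^0.286 = 1080 K; V₂ = 6.48 L.
ΔU = nCvΔT = 5.60×20.8×(1080−609) = 55100 J.
Q = 0 for an adiabatic process, so W = −ΔU = -55100 J.
Work done on the gas = −W_by = 55100 J.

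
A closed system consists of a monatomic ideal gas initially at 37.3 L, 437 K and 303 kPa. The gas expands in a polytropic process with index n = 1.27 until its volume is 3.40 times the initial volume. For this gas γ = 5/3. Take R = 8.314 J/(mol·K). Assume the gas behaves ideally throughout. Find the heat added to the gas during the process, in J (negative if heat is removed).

7010 J

n = P₁V₁/(RT₁) = 303×37.3/(8.314×437) = 3.11 mol.
Polytropic n=1.27: T₂ = T₁(V₁/V₂)^(n−1) = 437×(0.294)^0.27 = 314 K; P₂ = P₁(V₁/V₂)^n = 64.0 kPa.
W = (P₁V₁−P₂V₂)/(n−1) = (303×37.3−64.0×127)/0.27 = 11800 J.
ΔU = nCvΔT = 3.11×12.5×(314−437) = -4770 J.
Q = ΔU + W = 7010 J.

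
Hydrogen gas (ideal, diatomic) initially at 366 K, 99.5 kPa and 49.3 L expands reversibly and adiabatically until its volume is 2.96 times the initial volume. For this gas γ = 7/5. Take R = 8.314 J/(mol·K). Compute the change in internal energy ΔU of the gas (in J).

n = P₁V₁/(RT₁) = 99.5×49.3/(8.314×366) = 1.61 mol.
Adiabatic: TV^(γ−1) = const ⇒ T₂ = 366×(0.338)^0.400 = 237 K; PV^γ = const ⇒ P₂ = 21.8 kPa.
For an ideal gas ΔU = nCvΔT with Cv = (5/2)R = 20.8 J/(mol·K).
ΔU = 1.61×20.8×(237−366) = -4320 J.

-4320 J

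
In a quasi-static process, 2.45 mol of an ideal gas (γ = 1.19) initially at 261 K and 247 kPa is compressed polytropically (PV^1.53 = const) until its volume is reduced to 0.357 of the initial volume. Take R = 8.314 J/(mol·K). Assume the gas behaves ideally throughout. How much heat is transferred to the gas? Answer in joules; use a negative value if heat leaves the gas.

13000 J

V₁ = nRT₁/P₁ = 2.45×8.314×261/247 = 21.5 L.
Polytropic n=1.53: T₂ = T₁(V₁/V₂)^(n−1) = 261×(2.80)^0.53 = 451 K; P₂ = P₁(V₁/V₂)^n = 1190 kPa.
W = (P₁V₁−P₂V₂)/(n−1) = (247×21.5−1190×7.68)/0.53 = -7280 J.
ΔU = nCvΔT = 2.45×43.8×(451−261) = 20300 J.
Q = ΔU + W = 13000 J.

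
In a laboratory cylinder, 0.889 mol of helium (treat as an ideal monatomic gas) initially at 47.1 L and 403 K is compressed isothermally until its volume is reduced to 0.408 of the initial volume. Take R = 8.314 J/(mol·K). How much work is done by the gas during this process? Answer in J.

-2670 J

P₁ = nRT₁/V₁ = 0.889×8.314×403/47.1 = 63.2 kPa.
Isothermal: T stays 403 K; PV = const ⇒ V₂ = 19.2 L, P₂ = 155 kPa.
W = nRT ln(V₂/V₁) = 0.889×8.314×403×ln(0.408) = -2670 J.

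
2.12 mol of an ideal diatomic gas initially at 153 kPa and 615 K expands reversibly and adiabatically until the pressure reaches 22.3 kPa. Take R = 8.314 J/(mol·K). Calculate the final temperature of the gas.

355 K

V₁ = nRT₁/P₁ = 2.12×8.314×615/153 = 70.8 L.
Adiabatic: T₂/T₁ = (P₂/P₁)^((γ−1)/γ) ⇒ T₂ = 615×(0.146)^0.286 = 355 K; V₂ = 280 L.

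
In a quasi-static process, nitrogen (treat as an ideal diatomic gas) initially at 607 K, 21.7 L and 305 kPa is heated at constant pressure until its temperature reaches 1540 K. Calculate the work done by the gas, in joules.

n = P₁V₁/(RT₁) = 305×21.7/(8.314×607) = 1.31 mol.
Isobaric: P stays 305 kPa; V/T = const ⇒ T₂ = 1540 K, V₂ = 55.1 L.
W = PΔV = 305×(55.1−21.7) kPa·L = 10200 J.

10200 J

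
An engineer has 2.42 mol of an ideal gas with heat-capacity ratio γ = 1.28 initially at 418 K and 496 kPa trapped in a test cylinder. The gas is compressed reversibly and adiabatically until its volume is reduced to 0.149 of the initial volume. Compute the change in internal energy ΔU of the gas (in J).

21100 J

V₁ = nRT₁/P₁ = 2.42×8.314×418/496 = 17.0 L.
Adiabatic: TV^(γ−1) = const ⇒ T₂ = 418×(6.71)^0.280 = 712 K; PV^γ = const ⇒ P₂ = 5670 kPa.
For an ideal gas ΔU = nCvΔT with Cv = R/(γ−1) = 29.7 J/(mol·K).
ΔU = 2.42×29.7×(712−418) = 21100 J.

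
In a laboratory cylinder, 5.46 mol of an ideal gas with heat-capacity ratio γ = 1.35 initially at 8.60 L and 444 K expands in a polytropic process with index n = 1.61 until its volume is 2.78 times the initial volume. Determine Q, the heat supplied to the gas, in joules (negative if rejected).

P₁ = nRT₁/V₁ = 5.46×8.314×444/8.60 = 2340 kPa.
Polytropic n=1.61: T₂ = T₁(V₁/V₂)^(n−1) = 444×(0.360)^0.61 = 238 K; P₂ = P₁(V₁/V₂)^n = 452 kPa.
W = (P₁V₁−P₂V₂)/(n−1) = (2340×8.60−452×23.9)/0.61 = 15300 J.
ΔU = nCvΔT = 5.46×23.8×(238−444) = -26700 J.
Q = ΔU + W = -11400 J.

-11400 J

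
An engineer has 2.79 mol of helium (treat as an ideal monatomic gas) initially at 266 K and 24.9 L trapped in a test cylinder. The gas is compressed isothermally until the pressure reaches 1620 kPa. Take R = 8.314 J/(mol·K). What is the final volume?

P₁ = nRT₁/V₁ = 2.79×8.314×266/24.9 = 248 kPa.
Isothermal: T stays 266 K; PV = const ⇒ V₂ = 3.81 L, P₂ = 1620 kPa.

3.81 L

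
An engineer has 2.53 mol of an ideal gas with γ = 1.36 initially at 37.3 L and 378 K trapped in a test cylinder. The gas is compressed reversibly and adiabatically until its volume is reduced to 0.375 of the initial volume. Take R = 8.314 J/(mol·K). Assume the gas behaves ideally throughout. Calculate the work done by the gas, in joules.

P₁ = nRT₁/V₁ = 2.53×8.314×378/37.3 = 213 kPa.
Adiabatic: TV^(γ−1) = const ⇒ T₂ = 378×(2.67)^0.360 = 538 K; PV^γ = const ⇒ P₂ = 809 kPa.
ΔU = nCvΔT = 2.53×23.1×(538−378) = 9350 J.
Q = 0 for an adiabatic process, so W = −ΔU = -9350 J.

-9350 J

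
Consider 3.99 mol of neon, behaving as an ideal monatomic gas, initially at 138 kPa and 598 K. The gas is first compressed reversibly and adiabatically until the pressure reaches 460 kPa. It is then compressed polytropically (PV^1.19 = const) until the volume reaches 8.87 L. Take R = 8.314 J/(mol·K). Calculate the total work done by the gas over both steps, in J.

-99500 J

V₁ = nRT₁/P₁ = 3.99×8.314×598/138 = 144 L.
Step 1 — Adiabatic: T₂/T₁ = (P₂/P₁)^((γ−1)/γ) ⇒ T₂ = 598×(3.33)^0.400 = 968 K; V₂ = 69.8 L.
ΔU = nCvΔT = 3.99×12.5×(968−598) = 18400 J.
Q = 0 for an adiabatic process, so W = −ΔU = -18400 J.
State after step 1: P = 460 kPa, V = 69.8 L, T = 968 K.
Step 2 — Polytropic n=1.19: T₂ = T₁(V₁/V₂)^(n−1) = 968×(7.87)^0.19 = 1430 K; P₂ = P₁(V₁/V₂)^n = 5360 kPa.
W = (P₁V₁−P₂V₂)/(n−1) = (460×69.8−5360×8.87)/0.19 = -81100 J.
ΔU = nCvΔT = 3.99×12.5×(1430−968) = 23100 J.
Q = ΔU + W = -58000 J.
Net over both steps: W = -99500 J, Q = -58000 J, ΔU = 41500 J.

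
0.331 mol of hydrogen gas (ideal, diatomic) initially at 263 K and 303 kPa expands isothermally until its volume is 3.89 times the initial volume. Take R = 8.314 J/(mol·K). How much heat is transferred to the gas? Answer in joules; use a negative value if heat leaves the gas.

983 J

V₁ = nRT₁/P₁ = 0.331×8.314×263/303 = 2.39 L.
Isothermal: T stays 263 K; PV = const ⇒ V₂ = 9.29 L, P₂ = 77.9 kPa.
ΔU = 0 (ideal gas, T constant).
W = nRT ln(V₂/V₁) = 0.331×8.314×263×ln(3.89) = 983 J.
Q = ΔU + W = 983 J.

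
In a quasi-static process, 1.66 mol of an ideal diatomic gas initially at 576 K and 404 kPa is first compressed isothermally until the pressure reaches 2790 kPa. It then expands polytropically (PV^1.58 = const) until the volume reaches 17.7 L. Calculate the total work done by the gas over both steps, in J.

-6410 J

V₁ = nRT₁/P₁ = 1.66×8.314×576/404 = 19.7 L.
Step 1 — Isothermal: T stays 576 K; PV = const ⇒ V₂ = 2.85 L, P₂ = 2790 kPa.
ΔU = 0 (ideal gas, T constant).
W = nRT ln(V₂/V₁) = 1.66×8.314×576×ln(0.145) = -15400 J.
Q = ΔU + W = -15400 J.
State after step 1: P = 2790 kPa, V = 2.85 L, T = 576 K.
Step 2 — Polytropic n=1.58: T₂ = T₁(V₁/V₂)^(n−1) = 576×(0.161)^0.58 = 200 K; P₂ = P₁(V₁/V₂)^n = 156 kPa.
W = (P₁V₁−P₂V₂)/(n−1) = (2790×2.85−156×17.7)/0.58 = 8950 J.
ΔU = nCvΔT = 1.66×20.8×(200−576) = -13000 J.
Q = ΔU + W = -4030 J.
Net over both steps: W = -6410 J, Q = -19400 J, ΔU = -13000 J.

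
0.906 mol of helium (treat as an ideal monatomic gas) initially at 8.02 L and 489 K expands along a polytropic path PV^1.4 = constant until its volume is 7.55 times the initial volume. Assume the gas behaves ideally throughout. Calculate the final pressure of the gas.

27.1 kPa

P₁ = nRT₁/V₁ = 0.906×8.314×489/8.02 = 459 kPa.
Polytropic n=1.4: T₂ = T₁(V₁/V₂)^(n−1) = 489×(0.132)^0.40 = 218 K; P₂ = P₁(V₁/V₂)^n = 27.1 kPa.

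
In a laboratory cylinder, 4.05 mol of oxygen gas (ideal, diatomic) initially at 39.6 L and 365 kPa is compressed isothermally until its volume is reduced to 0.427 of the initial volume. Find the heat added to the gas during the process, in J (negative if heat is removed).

T₁ = P₁V₁/(nR) = 365×39.6/(4.05×8.314) = 429 K.
Isothermal: T stays 429 K; PV = const ⇒ V₂ = 16.9 L, P₂ = 855 kPa.
ΔU = 0 (ideal gas, T constant).
W = nRT ln(V₂/V₁) = 4.05×8.314×429×ln(0.427) = -12300 J.
Q = ΔU + W = -12300 J.

-12300 J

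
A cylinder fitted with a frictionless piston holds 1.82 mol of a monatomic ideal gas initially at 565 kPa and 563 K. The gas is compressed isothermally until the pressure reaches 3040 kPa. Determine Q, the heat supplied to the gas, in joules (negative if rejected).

V₁ = nRT₁/P₁ = 1.82×8.314×563/565 = 15.1 L.
Isothermal: T stays 563 K; PV = const ⇒ V₂ = 2.80 L, P₂ = 3040 kPa.
ΔU = 0 (ideal gas, T constant).
W = nRT ln(V₂/V₁) = 1.82×8.314×563×ln(0.186) = -14300 J.
Q = ΔU + W = -14300 J.

-14300 J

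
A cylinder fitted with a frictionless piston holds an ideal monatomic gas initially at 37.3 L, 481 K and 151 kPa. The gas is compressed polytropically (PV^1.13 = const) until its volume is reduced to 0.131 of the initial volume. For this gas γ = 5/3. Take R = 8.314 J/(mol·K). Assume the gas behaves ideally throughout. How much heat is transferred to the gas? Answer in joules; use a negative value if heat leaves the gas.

-10500 J

n = P₁V₁/(RT₁) = 151×37.3/(8.314×481) = 1.41 mol.
Polytropic n=1.13: T₂ = T₁(V₁/V₂)^(n−1) = 481×(7.63)^0.13 = 626 K; P₂ = P₁(V₁/V₂)^n = 1500 kPa.
W = (P₁V₁−P₂V₂)/(n−1) = (151×37.3−1500×4.89)/0.13 = -13100 J.
ΔU = nCvΔT = 1.41×12.5×(626−481) = 2560 J.
Q = ΔU + W = -10500 J.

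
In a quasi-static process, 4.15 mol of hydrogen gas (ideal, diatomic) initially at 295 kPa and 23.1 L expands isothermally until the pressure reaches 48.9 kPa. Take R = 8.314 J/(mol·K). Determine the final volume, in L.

139 L

T₁ = P₁V₁/(nR) = 295×23.1/(4.15×8.314) = 198 K.
Isothermal: T stays 198 K; PV = const ⇒ V₂ = 139 L, P₂ = 48.9 kPa.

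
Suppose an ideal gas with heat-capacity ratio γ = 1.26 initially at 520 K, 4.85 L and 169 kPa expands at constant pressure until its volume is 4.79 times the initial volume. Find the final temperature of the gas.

2490 K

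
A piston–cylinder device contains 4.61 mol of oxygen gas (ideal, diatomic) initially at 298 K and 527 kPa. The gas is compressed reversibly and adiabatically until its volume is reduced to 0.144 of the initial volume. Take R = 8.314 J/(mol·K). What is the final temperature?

647 K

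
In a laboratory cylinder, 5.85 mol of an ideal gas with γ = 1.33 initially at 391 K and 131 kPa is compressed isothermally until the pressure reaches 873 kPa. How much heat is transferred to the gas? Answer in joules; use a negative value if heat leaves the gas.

-36100 J

V₁ = nRT₁/P₁ = 5.85×8.314×391/131 = 145 L.
Isothermal: T stays 391 K; PV = const ⇒ V₂ = 21.8 L, P₂ = 873 kPa.
ΔU = 0 (ideal gas, T constant).
W = nRT ln(V₂/V₁) = 5.85×8.314×391×ln(0.150) = -36100 J.
Q = ΔU + W = -36100 J.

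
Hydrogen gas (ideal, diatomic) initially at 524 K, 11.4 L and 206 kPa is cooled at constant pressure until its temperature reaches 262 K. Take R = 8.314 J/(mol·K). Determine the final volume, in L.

Isobaric: P stays 206 kPa; V/T = const ⇒ T₂ = 262 K, V₂ = 5.70 L.

5.70 L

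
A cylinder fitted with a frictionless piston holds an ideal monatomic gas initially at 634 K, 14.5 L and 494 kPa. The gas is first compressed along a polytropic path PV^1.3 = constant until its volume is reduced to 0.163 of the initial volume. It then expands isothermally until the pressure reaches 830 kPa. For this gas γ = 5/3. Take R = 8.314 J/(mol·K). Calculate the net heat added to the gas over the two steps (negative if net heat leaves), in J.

13200 J

n = P₁V₁/(RT₁) = 494×14.5/(8.314×634) = 1.36 mol.
Step 1 — Polytropic n=1.3: T₂ = T₁(V₁/V₂)^(n−1) = 634×(6.13)^0.30 = 1090 K; P₂ = P₁(V₁/V₂)^n = 5220 kPa.
W = (P₁V₁−P₂V₂)/(n−1) = (494×14.5−5220×2.36)/0.30 = -17300 J.
ΔU = nCvΔT = 1.36×12.5×(1090−634) = 7770 J.
Q = ΔU + W = -9500 J.
State after step 1: P = 5220 kPa, V = 2.36 L, T = 1090 K.
Step 2 — Isothermal: T stays 1090 K; PV = const ⇒ V₂ = 14.9 L, P₂ = 830 kPa.
ΔU = 0 (ideal gas, T constant).
W = nRT ln(V₂/V₁) = 1.36×8.314×1090×ln(6.29) = 22700 J.
Q = ΔU + W = 22700 J.
Net over both steps: W = 5440 J, Q = 13200 J, ΔU = 7770 J.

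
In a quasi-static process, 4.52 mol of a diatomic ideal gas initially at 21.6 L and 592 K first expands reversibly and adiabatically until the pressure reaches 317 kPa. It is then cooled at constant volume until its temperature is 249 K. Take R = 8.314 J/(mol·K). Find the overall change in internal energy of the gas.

P₁ = nRT₁/V₁ = 4.52×8.314×592/21.6 = 1030 kPa.
Step 1 — Adiabatic: T₂/T₁ = (P₂/P₁)^((γ−1)/γ) ⇒ T₂ = 592×(0.308)^0.286 = 423 K; V₂ = 50.1 L.
ΔU = nCvΔT = 4.52×20.8×(423−592) = -15900 J.
Q = 0 for an adiabatic process, so W = −ΔU = 15900 J.
State after step 1: P = 317 kPa, V = 50.1 L, T = 423 K.
Step 2 — Isochoric: V stays 50.1 L; P/T = const ⇒ T₂ = 249 K, P₂ = 187 kPa.
W = 0 (no volume change).
ΔU = nCvΔT = 4.52×20.8×(249−423) = -16300 J.
Q = ΔU = -16300 J.
Net over both steps: W = 15900 J, Q = -16300 J, ΔU = -32200 J.

-32200 J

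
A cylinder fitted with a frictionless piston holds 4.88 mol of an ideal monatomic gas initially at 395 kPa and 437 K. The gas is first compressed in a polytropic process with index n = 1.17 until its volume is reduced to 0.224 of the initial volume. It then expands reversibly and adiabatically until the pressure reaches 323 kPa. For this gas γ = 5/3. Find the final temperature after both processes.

V₁ = nRT₁/P₁ = 4.88×8.314×437/395 = 44.9 L.
Step 1 — Polytropic n=1.17: T₂ = T₁(V₁/V₂)^(n−1) = 437×(4.46)^0.17 = 564 K; P₂ = P₁(V₁/V₂)^n = 2270 kPa.
W = (P₁V₁−P₂V₂)/(n−1) = (395×44.9−2270×10.1)/0.17 = -30200 J.
ΔU = nCvΔT = 4.88×12.5×(564−437) = 7700 J.
Q = ΔU + W = -22500 J.
State after step 1: P = 2270 kPa, V = 10.1 L, T = 564 K.
Step 2 — Adiabatic: T₂/T₁ = (P₂/P₁)^((γ−1)/γ) ⇒ T₂ = 564×(0.142)^0.400 = 258 K; V₂ = 32.4 L.
ΔU = nCvΔT = 4.88×12.5×(258−564) = -18600 J.
Q = 0 for an adiabatic process, so W = −ΔU = 18600 J.
Net over both steps: W = -11600 J, Q = -22500 J, ΔU = -10900 J.

258 K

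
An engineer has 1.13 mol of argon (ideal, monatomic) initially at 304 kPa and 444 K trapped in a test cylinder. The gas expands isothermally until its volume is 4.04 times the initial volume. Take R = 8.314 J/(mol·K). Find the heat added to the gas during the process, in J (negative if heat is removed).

V₁ = nRT₁/P₁ = 1.13×8.314×444/304 = 13.7 L.
Isothermal: T stays 444 K; PV = const ⇒ V₂ = 55.4 L, P₂ = 75.2 kPa.
ΔU = 0 (ideal gas, T constant).
W = nRT ln(V₂/V₁) = 1.13×8.314×444×ln(4.04) = 5820 J.
Q = ΔU + W = 5820 J.

5820 J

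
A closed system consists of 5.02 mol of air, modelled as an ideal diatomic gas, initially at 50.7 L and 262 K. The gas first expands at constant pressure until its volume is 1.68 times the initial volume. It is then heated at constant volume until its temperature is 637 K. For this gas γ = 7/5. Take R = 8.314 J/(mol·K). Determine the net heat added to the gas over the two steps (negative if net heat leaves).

P₁ = nRT₁/V₁ = 5.02×8.314×262/50.7 = 216 kPa.
Step 1 — Isobaric: P stays 216 kPa; V/T = const ⇒ T₂ = 440 K, V₂ = 85.2 L.
W = PΔV = 216×(85.2−50.7) kPa·L = 7440 J.
ΔU = nCvΔT = 5.02×20.8×(440−262) = 18600 J.
Q = ΔU + W = nCpΔT = 26000 J.
State after step 1: P = 216 kPa, V = 85.2 L, T = 440 K.
Step 2 — Isochoric: V stays 85.2 L; P/T = const ⇒ T₂ = 637 K, P₂ = 312 kPa.
W = 0 (no volume change).
ΔU = nCvΔT = 5.02×20.8×(637−440) = 20500 J.
Q = ΔU = 20500 J.
Net over both steps: W = 7440 J, Q = 46600 J, ΔU = 39100 J.

46600 J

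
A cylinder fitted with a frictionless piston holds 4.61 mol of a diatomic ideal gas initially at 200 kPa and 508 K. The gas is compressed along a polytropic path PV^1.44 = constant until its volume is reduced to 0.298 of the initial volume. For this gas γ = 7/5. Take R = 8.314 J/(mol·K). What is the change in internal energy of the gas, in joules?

34200 J

V₁ = nRT₁/P₁ = 4.61×8.314×508/200 = 97.4 L.
Polytropic n=1.44: T₂ = T₁(V₁/V₂)^(n−1) = 508×(3.36)^0.44 = 865 K; P₂ = P₁(V₁/V₂)^n = 1140 kPa.
For an ideal gas ΔU = nCvΔT with Cv = (5/2)R = 20.8 J/(mol·K).
ΔU = 4.61×20.8×(865−508) = 34200 J.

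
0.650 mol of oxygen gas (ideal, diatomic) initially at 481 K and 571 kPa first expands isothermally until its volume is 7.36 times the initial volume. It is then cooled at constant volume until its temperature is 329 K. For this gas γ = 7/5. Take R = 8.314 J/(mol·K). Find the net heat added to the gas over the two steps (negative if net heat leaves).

3130 J

V₁ = nRT₁/P₁ = 0.650×8.314×481/571 = 4.55 L.
Step 1 — Isothermal: T stays 481 K; PV = const ⇒ V₂ = 33.5 L, P₂ = 77.6 kPa.
ΔU = 0 (ideal gas, T constant).
W = nRT ln(V₂/V₁) = 0.650×8.314×481×ln(7.36) = 5190 J.
Q = ΔU + W = 5190 J.
State after step 1: P = 77.6 kPa, V = 33.5 L, T = 481 K.
Step 2 — Isochoric: V stays 33.5 L; P/T = const ⇒ T₂ = 329 K, P₂ = 53.1 kPa.
W = 0 (no volume change).
ΔU = nCvΔT = 0.650×20.8×(329−481) = -2050 J.
Q = ΔU = -2050 J.
Net over both steps: W = 5190 J, Q = 3130 J, ΔU = -2050 J.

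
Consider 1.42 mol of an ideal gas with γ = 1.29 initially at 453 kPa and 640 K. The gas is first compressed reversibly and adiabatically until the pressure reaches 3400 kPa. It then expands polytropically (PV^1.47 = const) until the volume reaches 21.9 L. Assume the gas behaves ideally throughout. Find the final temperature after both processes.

V₁ = nRT₁/P₁ = 1.42×8.314×640/453 = 16.7 L.
Step 1 — Adiabatic: T₂/T₁ = (P₂/P₁)^((γ−1)/γ) ⇒ T₂ = 640×(7.51)^0.225 = 1010 K; V₂ = 3.50 L.
ΔU = nCvΔT = 1.42×28.7×(1010−640) = 14900 J.
Q = 0 for an adiabatic process, so W = −ΔU = -14900 J.
State after step 1: P = 3400 kPa, V = 3.50 L, T = 1010 K.
Step 2 — Polytropic n=1.47: T₂ = T₁(V₁/V₂)^(n−1) = 1010×(0.160)^0.47 = 425 K; P₂ = P₁(V₁/V₂)^n = 229 kPa.
W = (P₁V₁−P₂V₂)/(n−1) = (3400×3.50−229×21.9)/0.47 = 14600 J.
ΔU = nCvΔT = 1.42×28.7×(425−1010) = -23700 J.
Q = ΔU + W = -9070 J.
Net over both steps: W = -321 J, Q = -9070 J, ΔU = -8750 J.

425 K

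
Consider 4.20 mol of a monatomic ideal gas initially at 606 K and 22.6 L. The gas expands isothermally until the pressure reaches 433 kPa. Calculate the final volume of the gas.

48.9 L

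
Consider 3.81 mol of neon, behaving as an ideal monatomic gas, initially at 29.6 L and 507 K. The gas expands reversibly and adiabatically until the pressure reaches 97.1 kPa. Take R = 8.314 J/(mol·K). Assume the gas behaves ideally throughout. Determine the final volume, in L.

P₁ = nRT₁/V₁ = 3.81×8.314×507/29.6 = 543 kPa.
Adiabatic: T₂/T₁ = (P₂/P₁)^((γ−1)/γ) ⇒ T₂ = 507×(0.179)^0.400 = 255 K; V₂ = 83.1 L.

83.1 L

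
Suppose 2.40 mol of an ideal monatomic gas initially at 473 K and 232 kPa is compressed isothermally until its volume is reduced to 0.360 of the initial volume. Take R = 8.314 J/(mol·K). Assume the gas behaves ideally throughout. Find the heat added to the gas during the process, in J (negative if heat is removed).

V₁ = nRT₁/P₁ = 2.40×8.314×473/232 = 40.7 L.
Isothermal: T stays 473 K; PV = const ⇒ V₂ = 14.6 L, P₂ = 644 kPa.
ΔU = 0 (ideal gas, T constant).
W = nRT ln(V₂/V₁) = 2.40×8.314×473×ln(0.360) = -9640 J.
Q = ΔU + W = -9640 J.

-9640 J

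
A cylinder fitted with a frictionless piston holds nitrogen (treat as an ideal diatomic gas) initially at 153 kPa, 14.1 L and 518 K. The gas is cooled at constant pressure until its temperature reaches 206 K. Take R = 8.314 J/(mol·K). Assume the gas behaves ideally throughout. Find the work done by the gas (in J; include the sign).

-1300 J

n = P₁V₁/(RT₁) = 153×14.1/(8.314×518) = 0.501 mol.
Isobaric: P stays 153 kPa; V/T = const ⇒ T₂ = 206 K, V₂ = 5.61 L.
W = PΔV = 153×(5.61−14.1) kPa·L = -1300 J.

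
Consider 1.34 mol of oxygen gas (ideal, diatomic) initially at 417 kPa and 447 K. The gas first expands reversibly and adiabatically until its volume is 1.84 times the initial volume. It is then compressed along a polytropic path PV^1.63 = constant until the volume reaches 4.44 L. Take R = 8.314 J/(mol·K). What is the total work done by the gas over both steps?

V₁ = nRT₁/P₁ = 1.34×8.314×447/417 = 11.9 L.
Step 1 — Adiabatic: TV^(γ−1) = const ⇒ T₂ = 447×(0.543)^0.400 = 350 K; PV^γ = const ⇒ P₂ = 178 kPa.
ΔU = nCvΔT = 1.34×20.8×(350−447) = -2690 J.
Q = 0 for an adiabatic process, so W = −ΔU = 2690 J.
State after step 1: P = 178 kPa, V = 22.0 L, T = 350 K.
Step 2 — Polytropic n=1.63: T₂ = T₁(V₁/V₂)^(n−1) = 350×(4.95)^0.63 = 959 K; P₂ = P₁(V₁/V₂)^n = 2410 kPa.
W = (P₁V₁−P₂V₂)/(n−1) = (178×22.0−2410×4.44)/0.63 = -10800 J.
ΔU = nCvΔT = 1.34×20.8×(959−350) = 17000 J.
Q = ΔU + W = 6190 J.
Net over both steps: W = -8070 J, Q = 6190 J, ΔU = 14300 J.

-8070 J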